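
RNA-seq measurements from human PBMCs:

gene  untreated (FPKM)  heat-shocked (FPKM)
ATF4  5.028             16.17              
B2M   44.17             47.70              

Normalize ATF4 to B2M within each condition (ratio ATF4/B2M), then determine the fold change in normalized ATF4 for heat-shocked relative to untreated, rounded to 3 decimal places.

2.978

ATF4/B2M (untreated) = 5.028 / 44.17 = 0.11383
ATF4/B2M (heat-shocked) = 16.17 / 47.70 = 0.33899
Fold change = 0.33899 / 0.11383 = 2.9780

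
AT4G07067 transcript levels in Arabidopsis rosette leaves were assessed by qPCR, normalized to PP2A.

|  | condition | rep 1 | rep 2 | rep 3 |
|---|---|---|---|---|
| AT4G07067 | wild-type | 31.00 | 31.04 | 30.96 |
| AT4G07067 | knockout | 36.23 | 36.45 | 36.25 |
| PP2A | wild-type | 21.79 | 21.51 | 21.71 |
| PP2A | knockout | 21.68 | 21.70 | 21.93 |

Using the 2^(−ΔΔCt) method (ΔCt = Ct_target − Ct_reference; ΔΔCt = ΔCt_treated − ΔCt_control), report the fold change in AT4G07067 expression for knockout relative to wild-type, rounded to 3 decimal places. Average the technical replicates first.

Mean Ct: AT4G07067 wild-type 31.000; AT4G07067 knockout 36.310; PP2A wild-type 21.670; PP2A knockout 21.770
ΔCt(wild-type) = 31.000 − 21.670 = 9.330
ΔCt(knockout) = 36.310 − 21.770 = 14.540
ΔΔCt = 14.540 − 9.330 = 5.210
Fold change = 2^(−5.210) = 0.0270

0.027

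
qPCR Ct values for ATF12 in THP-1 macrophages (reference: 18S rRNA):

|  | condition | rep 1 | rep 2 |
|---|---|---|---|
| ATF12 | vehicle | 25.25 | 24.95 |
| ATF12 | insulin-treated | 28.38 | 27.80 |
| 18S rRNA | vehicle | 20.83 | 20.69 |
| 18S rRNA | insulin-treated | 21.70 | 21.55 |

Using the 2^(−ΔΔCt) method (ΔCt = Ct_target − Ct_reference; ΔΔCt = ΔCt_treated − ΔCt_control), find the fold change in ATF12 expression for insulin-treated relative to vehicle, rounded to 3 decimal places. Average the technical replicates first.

Mean Ct: ATF12 vehicle 25.100; ATF12 insulin-treated 28.090; 18S rRNA vehicle 20.760; 18S rRNA insulin-treated 21.625
ΔCt(vehicle) = 25.100 − 20.760 = 4.340
ΔCt(insulin-treated) = 28.090 − 21.625 = 6.465
ΔΔCt = 6.465 − 4.340 = 2.125
Fold change = 2^(−2.125) = 0.2293

0.229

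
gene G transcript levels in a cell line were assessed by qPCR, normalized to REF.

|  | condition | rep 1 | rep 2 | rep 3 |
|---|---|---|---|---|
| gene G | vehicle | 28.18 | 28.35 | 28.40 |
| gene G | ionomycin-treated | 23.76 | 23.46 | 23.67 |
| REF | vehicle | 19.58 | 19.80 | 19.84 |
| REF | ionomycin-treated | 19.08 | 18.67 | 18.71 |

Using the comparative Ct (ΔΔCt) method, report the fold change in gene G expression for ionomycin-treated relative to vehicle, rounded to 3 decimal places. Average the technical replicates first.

13.548

Mean Ct: gene G vehicle 28.310; gene G ionomycin-treated 23.630; REF vehicle 19.740; REF ionomycin-treated 18.820
ΔCt(vehicle) = 28.310 − 19.740 = 8.570
ΔCt(ionomycin-treated) = 23.630 − 18.820 = 4.810
ΔΔCt = 4.810 − 8.570 = -3.760
Fold change = 2^(−(-3.760)) = 2^3.760 = 13.5479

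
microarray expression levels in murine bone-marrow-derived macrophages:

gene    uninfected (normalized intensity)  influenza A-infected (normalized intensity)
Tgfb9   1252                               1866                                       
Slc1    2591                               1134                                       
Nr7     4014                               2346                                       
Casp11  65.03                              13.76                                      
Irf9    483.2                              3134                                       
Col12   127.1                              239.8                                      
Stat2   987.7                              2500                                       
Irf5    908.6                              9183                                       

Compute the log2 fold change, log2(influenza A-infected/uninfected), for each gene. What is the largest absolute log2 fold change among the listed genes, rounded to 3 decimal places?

log2(1866/1252) = 0.576  (Tgfb9)
log2(1134/2591) = -1.192  (Slc1)
log2(2346/4014) = -0.775  (Nr7)
log2(13.76/65.03) = -2.241  (Casp11)
log2(3134/483.2) = 2.697  (Irf9)
log2(239.8/127.1) = 0.916  (Col12)
log2(2500/987.7) = 1.340  (Stat2)
log2(9183/908.6) = 3.337  (Irf5)
The largest magnitude belongs to Irf5.

3.337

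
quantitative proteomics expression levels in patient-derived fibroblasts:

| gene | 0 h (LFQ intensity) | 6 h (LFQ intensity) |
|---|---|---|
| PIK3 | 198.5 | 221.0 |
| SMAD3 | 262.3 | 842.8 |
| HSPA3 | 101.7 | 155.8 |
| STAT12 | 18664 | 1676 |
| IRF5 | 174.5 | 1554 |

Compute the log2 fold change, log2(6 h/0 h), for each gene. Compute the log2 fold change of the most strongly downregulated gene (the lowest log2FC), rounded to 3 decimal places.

-3.477

log2(221.0/198.5) = 0.155  (PIK3)
log2(842.8/262.3) = 1.684  (SMAD3)
log2(155.8/101.7) = 0.615  (HSPA3)
log2(1676/18664) = -3.477  (STAT12)
log2(1554/174.5) = 3.155  (IRF5)
STAT12 is most strongly downregulated.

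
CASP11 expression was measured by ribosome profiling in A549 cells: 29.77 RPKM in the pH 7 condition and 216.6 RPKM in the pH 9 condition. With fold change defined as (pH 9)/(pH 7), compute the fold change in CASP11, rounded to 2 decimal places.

7.28

Fold change = 216.6 / 29.77 = 7.276
CASP11 is upregulated.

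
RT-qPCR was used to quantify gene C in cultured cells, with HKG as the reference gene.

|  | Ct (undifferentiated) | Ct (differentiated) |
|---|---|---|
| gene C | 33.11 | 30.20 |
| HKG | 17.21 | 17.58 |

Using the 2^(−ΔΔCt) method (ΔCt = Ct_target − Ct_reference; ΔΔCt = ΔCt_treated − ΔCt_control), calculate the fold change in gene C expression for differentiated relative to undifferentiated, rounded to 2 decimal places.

9.71

ΔCt(undifferentiated) = 33.110 − 17.210 = 15.900
ΔCt(differentiated) = 30.200 − 17.580 = 12.620
ΔΔCt = 12.620 − 15.900 = -3.280
Fold change = 2^(−(-3.280)) = 2^3.280 = 9.714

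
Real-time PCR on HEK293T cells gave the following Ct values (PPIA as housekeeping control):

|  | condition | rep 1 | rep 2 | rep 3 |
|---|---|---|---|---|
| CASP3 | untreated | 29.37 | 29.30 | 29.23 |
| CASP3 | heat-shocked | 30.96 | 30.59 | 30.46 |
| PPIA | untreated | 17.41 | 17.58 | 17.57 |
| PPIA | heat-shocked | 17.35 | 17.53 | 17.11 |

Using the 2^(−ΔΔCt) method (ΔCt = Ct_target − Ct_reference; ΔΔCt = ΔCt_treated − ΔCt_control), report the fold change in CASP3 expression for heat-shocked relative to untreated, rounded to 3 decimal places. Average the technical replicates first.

0.339

Mean Ct: CASP3 untreated 29.300; CASP3 heat-shocked 30.670; PPIA untreated 17.520; PPIA heat-shocked 17.330
ΔCt(untreated) = 29.300 − 17.520 = 11.780
ΔCt(heat-shocked) = 30.670 − 17.330 = 13.340
ΔΔCt = 13.340 − 11.780 = 1.560
Fold change = 2^(−1.560) = 0.3392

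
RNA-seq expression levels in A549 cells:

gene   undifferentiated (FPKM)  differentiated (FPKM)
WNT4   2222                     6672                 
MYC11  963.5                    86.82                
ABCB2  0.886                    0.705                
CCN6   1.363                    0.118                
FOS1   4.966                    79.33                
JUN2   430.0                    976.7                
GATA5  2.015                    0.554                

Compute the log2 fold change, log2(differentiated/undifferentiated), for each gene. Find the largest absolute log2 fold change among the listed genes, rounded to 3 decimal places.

3.998

log2(6672/2222) = 1.586  (WNT4)
log2(86.82/963.5) = -3.472  (MYC11)
log2(0.705/0.886) = -0.330  (ABCB2)
log2(0.118/1.363) = -3.530  (CCN6)
log2(79.33/4.966) = 3.998  (FOS1)
log2(976.7/430.0) = 1.184  (JUN2)
log2(0.554/2.015) = -1.863  (GATA5)
The largest magnitude belongs to FOS1.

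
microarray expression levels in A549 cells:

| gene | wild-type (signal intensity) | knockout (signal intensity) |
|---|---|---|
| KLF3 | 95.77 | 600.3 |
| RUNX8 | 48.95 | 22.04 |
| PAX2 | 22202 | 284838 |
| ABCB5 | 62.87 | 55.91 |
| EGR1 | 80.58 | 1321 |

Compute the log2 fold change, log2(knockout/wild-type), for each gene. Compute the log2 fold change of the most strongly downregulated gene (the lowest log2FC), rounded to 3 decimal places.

-1.151

log2(600.3/95.77) = 2.648  (KLF3)
log2(22.04/48.95) = -1.151  (RUNX8)
log2(284838/22202) = 3.681  (PAX2)
log2(55.91/62.87) = -0.169  (ABCB5)
log2(1321/80.58) = 4.035  (EGR1)
RUNX8 is most strongly downregulated.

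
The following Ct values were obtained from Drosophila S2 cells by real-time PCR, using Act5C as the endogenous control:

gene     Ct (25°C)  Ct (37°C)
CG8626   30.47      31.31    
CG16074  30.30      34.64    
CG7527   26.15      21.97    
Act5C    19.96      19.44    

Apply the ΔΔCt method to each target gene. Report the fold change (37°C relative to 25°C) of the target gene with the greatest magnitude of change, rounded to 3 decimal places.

0.034

CG8626: ΔΔCt = (31.31−19.44) − (30.47−19.96) = 11.87 − 10.51 = 1.36; fold change = 2^-1.36 = 0.390
CG16074: ΔΔCt = (34.64−19.44) − (30.30−19.96) = 15.20 − 10.34 = 4.86; fold change = 2^-4.86 = 0.034
CG7527: ΔΔCt = (21.97−19.44) − (26.15−19.96) = 2.53 − 6.19 = -3.66; fold change = 2^3.66 = 12.641
CG16074 has the largest |ΔΔCt| = 4.86.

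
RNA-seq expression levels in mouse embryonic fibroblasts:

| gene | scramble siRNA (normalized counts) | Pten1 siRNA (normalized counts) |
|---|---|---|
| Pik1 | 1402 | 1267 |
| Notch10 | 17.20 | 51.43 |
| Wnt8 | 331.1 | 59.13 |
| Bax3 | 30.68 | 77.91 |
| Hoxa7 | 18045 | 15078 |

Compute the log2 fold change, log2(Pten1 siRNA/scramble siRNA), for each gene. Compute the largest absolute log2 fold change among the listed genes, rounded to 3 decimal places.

2.485

log2(1267/1402) = -0.146  (Pik1)
log2(51.43/17.20) = 1.580  (Notch10)
log2(59.13/331.1) = -2.485  (Wnt8)
log2(77.91/30.68) = 1.345  (Bax3)
log2(15078/18045) = -0.259  (Hoxa7)
The largest magnitude belongs to Wnt8.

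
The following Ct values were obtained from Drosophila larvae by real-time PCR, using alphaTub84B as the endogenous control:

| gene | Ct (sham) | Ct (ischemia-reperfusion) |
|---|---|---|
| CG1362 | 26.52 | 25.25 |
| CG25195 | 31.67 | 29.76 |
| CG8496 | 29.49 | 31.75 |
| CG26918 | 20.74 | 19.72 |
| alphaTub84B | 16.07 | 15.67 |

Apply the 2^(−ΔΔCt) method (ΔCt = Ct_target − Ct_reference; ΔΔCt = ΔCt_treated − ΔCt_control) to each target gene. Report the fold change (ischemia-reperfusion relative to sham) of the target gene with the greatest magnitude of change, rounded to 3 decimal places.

0.158

CG1362: ΔΔCt = (25.25−15.67) − (26.52−16.07) = 9.58 − 10.45 = -0.87; fold change = 2^0.87 = 1.828
CG25195: ΔΔCt = (29.76−15.67) − (31.67−16.07) = 14.09 − 15.60 = -1.51; fold change = 2^1.51 = 2.848
CG8496: ΔΔCt = (31.75−15.67) − (29.49−16.07) = 16.08 − 13.42 = 2.66; fold change = 2^-2.66 = 0.158
CG26918: ΔΔCt = (19.72−15.67) − (20.74−16.07) = 4.05 − 4.67 = -0.62; fold change = 2^0.62 = 1.537
CG8496 has the largest |ΔΔCt| = 2.66.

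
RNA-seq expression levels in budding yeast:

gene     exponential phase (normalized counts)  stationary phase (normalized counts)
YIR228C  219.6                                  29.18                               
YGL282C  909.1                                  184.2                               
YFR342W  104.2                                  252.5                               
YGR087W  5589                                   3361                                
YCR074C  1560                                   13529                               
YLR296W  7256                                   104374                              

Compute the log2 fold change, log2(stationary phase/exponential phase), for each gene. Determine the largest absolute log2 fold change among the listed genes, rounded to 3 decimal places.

log2(29.18/219.6) = -2.912  (YIR228C)
log2(184.2/909.1) = -2.303  (YGL282C)
log2(252.5/104.2) = 1.277  (YFR342W)
log2(3361/5589) = -0.734  (YGR087W)
log2(13529/1560) = 3.116  (YCR074C)
log2(104374/7256) = 3.846  (YLR296W)
The largest magnitude belongs to YLR296W.

3.846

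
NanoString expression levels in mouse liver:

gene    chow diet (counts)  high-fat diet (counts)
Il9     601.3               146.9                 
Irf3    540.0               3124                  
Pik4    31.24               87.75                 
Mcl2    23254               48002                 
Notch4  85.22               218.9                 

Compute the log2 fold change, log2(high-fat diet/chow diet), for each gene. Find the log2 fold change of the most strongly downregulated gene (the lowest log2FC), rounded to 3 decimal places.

-2.033

log2(146.9/601.3) = -2.033  (Il9)
log2(3124/540.0) = 2.532  (Irf3)
log2(87.75/31.24) = 1.490  (Pik4)
log2(48002/23254) = 1.046  (Mcl2)
log2(218.9/85.22) = 1.361  (Notch4)
Il9 is most strongly downregulated.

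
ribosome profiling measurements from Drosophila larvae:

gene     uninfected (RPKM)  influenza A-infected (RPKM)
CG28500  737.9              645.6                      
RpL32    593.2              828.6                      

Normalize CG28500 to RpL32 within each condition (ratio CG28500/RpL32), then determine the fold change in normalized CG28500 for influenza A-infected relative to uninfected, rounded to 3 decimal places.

CG28500/RpL32 (uninfected) = 737.9 / 593.2 = 1.2439
CG28500/RpL32 (influenza A-infected) = 645.6 / 828.6 = 0.77915
Fold change = 0.77915 / 1.2439 = 0.6264

0.626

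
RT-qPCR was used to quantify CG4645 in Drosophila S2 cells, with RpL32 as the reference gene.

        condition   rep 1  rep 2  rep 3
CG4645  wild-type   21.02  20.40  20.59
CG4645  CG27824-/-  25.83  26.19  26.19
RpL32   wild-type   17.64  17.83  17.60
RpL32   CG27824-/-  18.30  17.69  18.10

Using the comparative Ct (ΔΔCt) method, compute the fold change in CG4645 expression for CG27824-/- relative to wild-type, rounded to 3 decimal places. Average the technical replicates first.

0.030

Mean Ct: CG4645 wild-type 20.670; CG4645 CG27824-/- 26.070; RpL32 wild-type 17.690; RpL32 CG27824-/- 18.030
ΔCt(wild-type) = 20.670 − 17.690 = 2.980
ΔCt(CG27824-/-) = 26.070 − 18.030 = 8.040
ΔΔCt = 8.040 − 2.980 = 5.060
Fold change = 2^(−5.060) = 0.0300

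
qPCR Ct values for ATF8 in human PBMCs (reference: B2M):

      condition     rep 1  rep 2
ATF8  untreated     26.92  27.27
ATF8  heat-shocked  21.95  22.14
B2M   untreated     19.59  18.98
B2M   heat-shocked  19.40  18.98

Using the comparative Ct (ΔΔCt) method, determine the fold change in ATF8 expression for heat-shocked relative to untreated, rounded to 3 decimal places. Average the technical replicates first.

Mean Ct: ATF8 untreated 27.095; ATF8 heat-shocked 22.045; B2M untreated 19.285; B2M heat-shocked 19.190
ΔCt(untreated) = 27.095 − 19.285 = 7.810
ΔCt(heat-shocked) = 22.045 − 19.190 = 2.855
ΔΔCt = 2.855 − 7.810 = -4.955
Fold change = 2^(−(-4.955)) = 2^4.955 = 31.0173

31.017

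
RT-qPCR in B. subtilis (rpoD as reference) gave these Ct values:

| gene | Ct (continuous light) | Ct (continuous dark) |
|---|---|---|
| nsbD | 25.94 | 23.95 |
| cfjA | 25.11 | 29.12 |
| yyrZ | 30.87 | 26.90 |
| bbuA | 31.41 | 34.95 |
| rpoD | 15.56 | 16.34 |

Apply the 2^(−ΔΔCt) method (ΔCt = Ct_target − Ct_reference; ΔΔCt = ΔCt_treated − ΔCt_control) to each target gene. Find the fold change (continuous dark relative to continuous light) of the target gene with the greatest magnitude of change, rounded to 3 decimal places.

26.909

nsbD: ΔΔCt = (23.95−16.34) − (25.94−15.56) = 7.61 − 10.38 = -2.77; fold change = 2^2.77 = 6.821
cfjA: ΔΔCt = (29.12−16.34) − (25.11−15.56) = 12.78 − 9.55 = 3.23; fold change = 2^-3.23 = 0.107
yyrZ: ΔΔCt = (26.90−16.34) − (30.87−15.56) = 10.56 − 15.31 = -4.75; fold change = 2^4.75 = 26.909
bbuA: ΔΔCt = (34.95−16.34) − (31.41−15.56) = 18.61 − 15.85 = 2.76; fold change = 2^-2.76 = 0.148
yyrZ has the largest |ΔΔCt| = 4.75.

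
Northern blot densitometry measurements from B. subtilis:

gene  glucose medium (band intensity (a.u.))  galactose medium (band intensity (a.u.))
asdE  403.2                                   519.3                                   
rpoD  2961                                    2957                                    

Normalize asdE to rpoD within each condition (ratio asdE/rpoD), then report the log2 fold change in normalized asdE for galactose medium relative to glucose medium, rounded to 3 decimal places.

0.367

asdE/rpoD (glucose medium) = 403.2 / 2961 = 0.13617
asdE/rpoD (galactose medium) = 519.3 / 2957 = 0.17562
Fold change = 0.17562 / 0.13617 = 1.2897
log2(1.2897) = 0.3670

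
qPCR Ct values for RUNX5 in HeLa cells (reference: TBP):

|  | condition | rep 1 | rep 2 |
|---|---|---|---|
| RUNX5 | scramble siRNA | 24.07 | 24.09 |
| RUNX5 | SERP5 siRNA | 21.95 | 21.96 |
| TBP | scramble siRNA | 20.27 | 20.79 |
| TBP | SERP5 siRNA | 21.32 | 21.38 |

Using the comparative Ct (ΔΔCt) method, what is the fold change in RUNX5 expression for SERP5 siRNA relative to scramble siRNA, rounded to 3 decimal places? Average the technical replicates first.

7.701

Mean Ct: RUNX5 scramble siRNA 24.080; RUNX5 SERP5 siRNA 21.955; TBP scramble siRNA 20.530; TBP SERP5 siRNA 21.350
ΔCt(scramble siRNA) = 24.080 − 20.530 = 3.550
ΔCt(SERP5 siRNA) = 21.955 − 21.350 = 0.605
ΔΔCt = 0.605 − 3.550 = -2.945
Fold change = 2^(−(-2.945)) = 2^2.945 = 7.7008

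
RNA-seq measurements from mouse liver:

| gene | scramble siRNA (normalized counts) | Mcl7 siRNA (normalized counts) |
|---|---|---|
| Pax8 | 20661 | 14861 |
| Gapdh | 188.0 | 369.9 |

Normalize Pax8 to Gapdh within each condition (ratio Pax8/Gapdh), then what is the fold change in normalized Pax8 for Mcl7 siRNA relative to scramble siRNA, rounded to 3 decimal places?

0.366

Pax8/Gapdh (scramble siRNA) = 20661 / 188.0 = 109.9
Pax8/Gapdh (Mcl7 siRNA) = 14861 / 369.9 = 40.176
Fold change = 40.176 / 109.9 = 0.3656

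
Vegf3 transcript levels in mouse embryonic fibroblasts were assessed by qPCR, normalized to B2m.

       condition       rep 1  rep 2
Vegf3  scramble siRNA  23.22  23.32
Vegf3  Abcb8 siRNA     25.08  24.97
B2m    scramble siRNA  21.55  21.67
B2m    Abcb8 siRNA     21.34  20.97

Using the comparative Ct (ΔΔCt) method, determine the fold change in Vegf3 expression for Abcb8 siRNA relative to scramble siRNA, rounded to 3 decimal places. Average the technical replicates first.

0.216

Mean Ct: Vegf3 scramble siRNA 23.270; Vegf3 Abcb8 siRNA 25.025; B2m scramble siRNA 21.610; B2m Abcb8 siRNA 21.155
ΔCt(scramble siRNA) = 23.270 − 21.610 = 1.660
ΔCt(Abcb8 siRNA) = 25.025 − 21.155 = 3.870
ΔΔCt = 3.870 − 1.660 = 2.210
Fold change = 2^(−2.210) = 0.2161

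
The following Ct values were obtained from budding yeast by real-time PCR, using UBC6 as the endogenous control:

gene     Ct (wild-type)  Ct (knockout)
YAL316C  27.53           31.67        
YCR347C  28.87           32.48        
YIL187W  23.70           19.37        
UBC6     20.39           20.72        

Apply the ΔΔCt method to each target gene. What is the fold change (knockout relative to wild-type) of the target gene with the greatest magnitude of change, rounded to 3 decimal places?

YAL316C: ΔΔCt = (31.67−20.72) − (27.53−20.39) = 10.95 − 7.14 = 3.81; fold change = 2^-3.81 = 0.071
YCR347C: ΔΔCt = (32.48−20.72) − (28.87−20.39) = 11.76 − 8.48 = 3.28; fold change = 2^-3.28 = 0.103
YIL187W: ΔΔCt = (19.37−20.72) − (23.70−20.39) = -1.35 − 3.31 = -4.66; fold change = 2^4.66 = 25.281
YIL187W has the largest |ΔΔCt| = 4.66.

25.281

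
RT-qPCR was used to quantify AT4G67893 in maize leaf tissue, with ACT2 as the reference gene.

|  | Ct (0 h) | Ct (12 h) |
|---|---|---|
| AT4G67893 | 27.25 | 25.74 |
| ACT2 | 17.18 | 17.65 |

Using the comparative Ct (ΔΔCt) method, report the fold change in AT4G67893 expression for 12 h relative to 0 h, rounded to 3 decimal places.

ΔCt(0 h) = 27.250 − 17.180 = 10.070
ΔCt(12 h) = 25.740 − 17.650 = 8.090
ΔΔCt = 8.090 − 10.070 = -1.980
Fold change = 2^(−(-1.980)) = 2^1.980 = 3.9449

3.945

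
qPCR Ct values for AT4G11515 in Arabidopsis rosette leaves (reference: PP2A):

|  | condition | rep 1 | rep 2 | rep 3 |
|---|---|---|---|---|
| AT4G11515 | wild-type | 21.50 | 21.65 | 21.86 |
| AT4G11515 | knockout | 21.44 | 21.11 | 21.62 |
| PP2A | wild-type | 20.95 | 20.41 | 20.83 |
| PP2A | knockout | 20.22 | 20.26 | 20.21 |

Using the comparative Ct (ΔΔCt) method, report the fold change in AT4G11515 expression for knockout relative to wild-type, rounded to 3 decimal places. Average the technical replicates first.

Mean Ct: AT4G11515 wild-type 21.670; AT4G11515 knockout 21.390; PP2A wild-type 20.730; PP2A knockout 20.230
ΔCt(wild-type) = 21.670 − 20.730 = 0.940
ΔCt(knockout) = 21.390 − 20.230 = 1.160
ΔΔCt = 1.160 − 0.940 = 0.220
Fold change = 2^(−0.220) = 0.8586

0.859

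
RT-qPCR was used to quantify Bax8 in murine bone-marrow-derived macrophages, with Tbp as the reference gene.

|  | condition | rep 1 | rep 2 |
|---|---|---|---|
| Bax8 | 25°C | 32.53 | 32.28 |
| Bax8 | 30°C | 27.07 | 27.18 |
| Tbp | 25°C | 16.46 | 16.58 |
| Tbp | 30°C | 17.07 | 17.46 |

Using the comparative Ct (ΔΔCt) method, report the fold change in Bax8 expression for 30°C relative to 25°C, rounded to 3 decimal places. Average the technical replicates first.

Mean Ct: Bax8 25°C 32.405; Bax8 30°C 27.125; Tbp 25°C 16.520; Tbp 30°C 17.265
ΔCt(25°C) = 32.405 − 16.520 = 15.885
ΔCt(30°C) = 27.125 − 17.265 = 9.860
ΔΔCt = 9.860 − 15.885 = -6.025
Fold change = 2^(−(-6.025)) = 2^6.025 = 65.1187

65.119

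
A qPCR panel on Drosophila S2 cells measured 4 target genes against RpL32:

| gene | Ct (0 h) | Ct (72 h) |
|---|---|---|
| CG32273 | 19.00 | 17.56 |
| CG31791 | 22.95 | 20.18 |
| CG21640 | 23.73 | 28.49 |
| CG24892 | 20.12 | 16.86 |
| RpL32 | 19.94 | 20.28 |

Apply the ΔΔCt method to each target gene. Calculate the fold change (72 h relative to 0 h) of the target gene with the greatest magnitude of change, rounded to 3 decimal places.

0.047

CG32273: ΔΔCt = (17.56−20.28) − (19.00−19.94) = -2.72 − (-0.94) = -1.78; fold change = 2^1.78 = 3.434
CG31791: ΔΔCt = (20.18−20.28) − (22.95−19.94) = -0.10 − 3.01 = -3.11; fold change = 2^3.11 = 8.634
CG21640: ΔΔCt = (28.49−20.28) − (23.73−19.94) = 8.21 − 3.79 = 4.42; fold change = 2^-4.42 = 0.047
CG24892: ΔΔCt = (16.86−20.28) − (20.12−19.94) = -3.42 − 0.18 = -3.60; fold change = 2^3.60 = 12.126
CG21640 has the largest |ΔΔCt| = 4.42.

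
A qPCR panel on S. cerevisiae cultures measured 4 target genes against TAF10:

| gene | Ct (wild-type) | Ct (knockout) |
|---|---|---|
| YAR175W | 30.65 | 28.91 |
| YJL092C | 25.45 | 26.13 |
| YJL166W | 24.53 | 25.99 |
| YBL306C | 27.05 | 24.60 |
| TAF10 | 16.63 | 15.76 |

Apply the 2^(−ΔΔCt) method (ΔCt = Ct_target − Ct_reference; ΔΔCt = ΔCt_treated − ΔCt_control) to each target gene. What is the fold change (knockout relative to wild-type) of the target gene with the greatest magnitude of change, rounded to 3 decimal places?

0.199

YAR175W: ΔΔCt = (28.91−15.76) − (30.65−16.63) = 13.15 − 14.02 = -0.87; fold change = 2^0.87 = 1.828
YJL092C: ΔΔCt = (26.13−15.76) − (25.45−16.63) = 10.37 − 8.82 = 1.55; fold change = 2^-1.55 = 0.342
YJL166W: ΔΔCt = (25.99−15.76) − (24.53−16.63) = 10.23 − 7.90 = 2.33; fold change = 2^-2.33 = 0.199
YBL306C: ΔΔCt = (24.60−15.76) − (27.05−16.63) = 8.84 − 10.42 = -1.58; fold change = 2^1.58 = 2.990
YJL166W has the largest |ΔΔCt| = 2.33.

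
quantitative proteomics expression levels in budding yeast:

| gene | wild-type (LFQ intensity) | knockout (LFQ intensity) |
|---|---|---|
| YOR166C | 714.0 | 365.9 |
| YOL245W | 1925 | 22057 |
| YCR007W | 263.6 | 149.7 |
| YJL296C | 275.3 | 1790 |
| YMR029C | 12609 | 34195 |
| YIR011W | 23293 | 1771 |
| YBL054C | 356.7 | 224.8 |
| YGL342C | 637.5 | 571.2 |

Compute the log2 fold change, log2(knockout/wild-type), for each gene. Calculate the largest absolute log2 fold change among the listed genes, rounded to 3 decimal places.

log2(365.9/714.0) = -0.964  (YOR166C)
log2(22057/1925) = 3.518  (YOL245W)
log2(149.7/263.6) = -0.816  (YCR007W)
log2(1790/275.3) = 2.701  (YJL296C)
log2(34195/12609) = 1.439  (YMR029C)
log2(1771/23293) = -3.717  (YIR011W)
log2(224.8/356.7) = -0.666  (YBL054C)
log2(571.2/637.5) = -0.158  (YGL342C)
The largest magnitude belongs to YIR011W.

3.717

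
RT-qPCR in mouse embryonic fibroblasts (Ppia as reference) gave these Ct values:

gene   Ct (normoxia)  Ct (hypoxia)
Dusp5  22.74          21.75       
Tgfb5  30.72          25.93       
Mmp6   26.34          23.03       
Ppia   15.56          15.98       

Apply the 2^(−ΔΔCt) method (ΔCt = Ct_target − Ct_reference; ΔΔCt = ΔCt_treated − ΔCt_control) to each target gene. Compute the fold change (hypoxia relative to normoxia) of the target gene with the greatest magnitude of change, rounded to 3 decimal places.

37.014

Dusp5: ΔΔCt = (21.75−15.98) − (22.74−15.56) = 5.77 − 7.18 = -1.41; fold change = 2^1.41 = 2.657
Tgfb5: ΔΔCt = (25.93−15.98) − (30.72−15.56) = 9.95 − 15.16 = -5.21; fold change = 2^5.21 = 37.014
Mmp6: ΔΔCt = (23.03−15.98) − (26.34−15.56) = 7.05 − 10.78 = -3.73; fold change = 2^3.73 = 13.269
Tgfb5 has the largest |ΔΔCt| = 5.21.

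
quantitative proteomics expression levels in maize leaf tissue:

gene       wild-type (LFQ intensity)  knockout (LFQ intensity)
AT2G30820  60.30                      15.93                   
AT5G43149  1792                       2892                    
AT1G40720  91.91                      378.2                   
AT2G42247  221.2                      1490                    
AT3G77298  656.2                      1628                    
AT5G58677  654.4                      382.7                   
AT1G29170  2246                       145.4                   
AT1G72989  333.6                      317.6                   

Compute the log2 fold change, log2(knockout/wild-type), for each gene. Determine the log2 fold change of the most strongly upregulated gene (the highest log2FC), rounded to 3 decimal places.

log2(15.93/60.30) = -1.920  (AT2G30820)
log2(2892/1792) = 0.690  (AT5G43149)
log2(378.2/91.91) = 2.041  (AT1G40720)
log2(1490/221.2) = 2.752  (AT2G42247)
log2(1628/656.2) = 1.311  (AT3G77298)
log2(382.7/654.4) = -0.774  (AT5G58677)
log2(145.4/2246) = -3.949  (AT1G29170)
log2(317.6/333.6) = -0.071  (AT1G72989)
AT2G42247 is most strongly upregulated.

2.752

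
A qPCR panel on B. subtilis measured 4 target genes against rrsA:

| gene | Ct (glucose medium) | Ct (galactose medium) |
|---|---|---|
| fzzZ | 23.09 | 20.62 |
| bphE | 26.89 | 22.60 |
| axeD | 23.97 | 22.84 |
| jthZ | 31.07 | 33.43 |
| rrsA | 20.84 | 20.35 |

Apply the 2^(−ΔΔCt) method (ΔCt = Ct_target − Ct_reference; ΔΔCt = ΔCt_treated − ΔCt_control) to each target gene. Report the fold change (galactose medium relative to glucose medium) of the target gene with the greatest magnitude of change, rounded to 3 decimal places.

fzzZ: ΔΔCt = (20.62−20.35) − (23.09−20.84) = 0.27 − 2.25 = -1.98; fold change = 2^1.98 = 3.945
bphE: ΔΔCt = (22.60−20.35) − (26.89−20.84) = 2.25 − 6.05 = -3.80; fold change = 2^3.80 = 13.929
axeD: ΔΔCt = (22.84−20.35) − (23.97−20.84) = 2.49 − 3.13 = -0.64; fold change = 2^0.64 = 1.558
jthZ: ΔΔCt = (33.43−20.35) − (31.07−20.84) = 13.08 − 10.23 = 2.85; fold change = 2^-2.85 = 0.139
bphE has the largest |ΔΔCt| = 3.80.

13.929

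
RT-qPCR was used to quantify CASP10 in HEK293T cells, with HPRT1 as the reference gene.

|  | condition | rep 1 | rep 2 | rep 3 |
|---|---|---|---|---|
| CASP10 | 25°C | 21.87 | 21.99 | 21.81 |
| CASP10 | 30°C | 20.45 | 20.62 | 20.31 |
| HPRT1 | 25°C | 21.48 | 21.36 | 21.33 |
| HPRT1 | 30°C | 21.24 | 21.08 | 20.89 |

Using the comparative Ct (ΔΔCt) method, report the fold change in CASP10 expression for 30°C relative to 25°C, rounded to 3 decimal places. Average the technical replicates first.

Mean Ct: CASP10 25°C 21.890; CASP10 30°C 20.460; HPRT1 25°C 21.390; HPRT1 30°C 21.070
ΔCt(25°C) = 21.890 − 21.390 = 0.500
ΔCt(30°C) = 20.460 − 21.070 = -0.610
ΔΔCt = -0.610 − 0.500 = -1.110
Fold change = 2^(−(-1.110)) = 2^1.110 = 2.1585

2.158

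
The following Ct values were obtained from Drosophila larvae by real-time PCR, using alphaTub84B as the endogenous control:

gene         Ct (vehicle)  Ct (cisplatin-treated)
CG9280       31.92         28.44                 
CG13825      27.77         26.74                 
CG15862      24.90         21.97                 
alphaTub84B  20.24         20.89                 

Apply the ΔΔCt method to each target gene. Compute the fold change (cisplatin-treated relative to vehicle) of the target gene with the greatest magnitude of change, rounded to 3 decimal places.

CG9280: ΔΔCt = (28.44−20.89) − (31.92−20.24) = 7.55 − 11.68 = -4.13; fold change = 2^4.13 = 17.509
CG13825: ΔΔCt = (26.74−20.89) − (27.77−20.24) = 5.85 − 7.53 = -1.68; fold change = 2^1.68 = 3.204
CG15862: ΔΔCt = (21.97−20.89) − (24.90−20.24) = 1.08 − 4.66 = -3.58; fold change = 2^3.58 = 11.959
CG9280 has the largest |ΔΔCt| = 4.13.

17.509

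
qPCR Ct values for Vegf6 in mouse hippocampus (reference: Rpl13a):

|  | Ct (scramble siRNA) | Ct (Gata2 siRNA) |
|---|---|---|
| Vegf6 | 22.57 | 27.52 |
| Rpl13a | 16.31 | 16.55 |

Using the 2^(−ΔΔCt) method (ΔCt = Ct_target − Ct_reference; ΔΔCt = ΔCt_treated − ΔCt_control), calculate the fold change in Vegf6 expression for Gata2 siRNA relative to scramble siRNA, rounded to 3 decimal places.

ΔCt(scramble siRNA) = 22.570 − 16.310 = 6.260
ΔCt(Gata2 siRNA) = 27.520 − 16.550 = 10.970
ΔΔCt = 10.970 − 6.260 = 4.710
Fold change = 2^(−4.710) = 0.0382

0.038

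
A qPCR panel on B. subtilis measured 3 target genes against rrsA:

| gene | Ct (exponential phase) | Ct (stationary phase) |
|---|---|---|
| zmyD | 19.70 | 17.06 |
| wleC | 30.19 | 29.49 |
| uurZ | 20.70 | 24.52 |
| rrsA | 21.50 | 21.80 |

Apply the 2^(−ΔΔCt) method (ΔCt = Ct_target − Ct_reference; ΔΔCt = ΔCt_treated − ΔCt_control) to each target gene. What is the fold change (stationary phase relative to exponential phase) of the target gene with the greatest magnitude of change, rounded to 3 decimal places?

0.087

zmyD: ΔΔCt = (17.06−21.80) − (19.70−21.50) = -4.74 − (-1.80) = -2.94; fold change = 2^2.94 = 7.674
wleC: ΔΔCt = (29.49−21.80) − (30.19−21.50) = 7.69 − 8.69 = -1.00; fold change = 2^1.00 = 2.000
uurZ: ΔΔCt = (24.52−21.80) − (20.70−21.50) = 2.72 − (-0.80) = 3.52; fold change = 2^-3.52 = 0.087
uurZ has the largest |ΔΔCt| = 3.52.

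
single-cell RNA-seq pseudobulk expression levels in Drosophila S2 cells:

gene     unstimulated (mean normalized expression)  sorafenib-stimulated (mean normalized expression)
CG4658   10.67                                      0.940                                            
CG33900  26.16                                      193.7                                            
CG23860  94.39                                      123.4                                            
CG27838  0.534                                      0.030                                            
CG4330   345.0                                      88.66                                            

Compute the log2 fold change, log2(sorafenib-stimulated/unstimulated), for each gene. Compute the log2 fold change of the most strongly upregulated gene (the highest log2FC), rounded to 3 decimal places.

log2(0.940/10.67) = -3.505  (CG4658)
log2(193.7/26.16) = 2.888  (CG33900)
log2(123.4/94.39) = 0.387  (CG23860)
log2(0.030/0.534) = -4.154  (CG27838)
log2(88.66/345.0) = -1.960  (CG4330)
CG33900 is most strongly upregulated.

2.888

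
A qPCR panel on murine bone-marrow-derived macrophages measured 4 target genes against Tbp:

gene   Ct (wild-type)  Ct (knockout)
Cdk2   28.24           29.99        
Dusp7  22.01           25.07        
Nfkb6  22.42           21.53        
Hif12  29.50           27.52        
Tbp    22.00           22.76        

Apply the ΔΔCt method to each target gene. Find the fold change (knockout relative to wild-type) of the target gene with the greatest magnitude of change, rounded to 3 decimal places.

Cdk2: ΔΔCt = (29.99−22.76) − (28.24−22.00) = 7.23 − 6.24 = 0.99; fold change = 2^-0.99 = 0.503
Dusp7: ΔΔCt = (25.07−22.76) − (22.01−22.00) = 2.31 − 0.01 = 2.30; fold change = 2^-2.30 = 0.203
Nfkb6: ΔΔCt = (21.53−22.76) − (22.42−22.00) = -1.23 − 0.42 = -1.65; fold change = 2^1.65 = 3.138
Hif12: ΔΔCt = (27.52−22.76) − (29.50−22.00) = 4.76 − 7.50 = -2.74; fold change = 2^2.74 = 6.681
Hif12 has the largest |ΔΔCt| = 2.74.

6.681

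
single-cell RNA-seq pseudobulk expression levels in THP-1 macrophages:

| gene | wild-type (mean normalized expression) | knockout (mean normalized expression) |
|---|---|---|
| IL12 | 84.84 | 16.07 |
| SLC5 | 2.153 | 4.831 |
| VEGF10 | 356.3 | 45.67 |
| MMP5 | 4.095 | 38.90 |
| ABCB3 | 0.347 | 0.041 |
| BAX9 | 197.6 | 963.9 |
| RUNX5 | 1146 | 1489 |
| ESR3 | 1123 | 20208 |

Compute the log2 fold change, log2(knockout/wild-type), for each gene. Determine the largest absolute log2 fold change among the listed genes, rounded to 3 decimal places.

4.169

log2(16.07/84.84) = -2.400  (IL12)
log2(4.831/2.153) = 1.166  (SLC5)
log2(45.67/356.3) = -2.964  (VEGF10)
log2(38.90/4.095) = 3.248  (MMP5)
log2(0.041/0.347) = -3.081  (ABCB3)
log2(963.9/197.6) = 2.286  (BAX9)
log2(1489/1146) = 0.378  (RUNX5)
log2(20208/1123) = 4.169  (ESR3)
The largest magnitude belongs to ESR3.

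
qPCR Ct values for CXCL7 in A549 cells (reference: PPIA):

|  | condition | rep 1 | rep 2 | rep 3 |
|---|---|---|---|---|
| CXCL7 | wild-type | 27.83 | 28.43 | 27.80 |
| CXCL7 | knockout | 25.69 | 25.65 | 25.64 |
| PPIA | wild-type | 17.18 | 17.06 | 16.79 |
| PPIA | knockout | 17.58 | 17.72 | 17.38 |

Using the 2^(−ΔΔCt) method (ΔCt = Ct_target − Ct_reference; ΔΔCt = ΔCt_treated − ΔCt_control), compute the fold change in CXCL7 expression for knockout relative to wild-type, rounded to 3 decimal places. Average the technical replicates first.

7.516

Mean Ct: CXCL7 wild-type 28.020; CXCL7 knockout 25.660; PPIA wild-type 17.010; PPIA knockout 17.560
ΔCt(wild-type) = 28.020 − 17.010 = 11.010
ΔCt(knockout) = 25.660 − 17.560 = 8.100
ΔΔCt = 8.100 − 11.010 = -2.910
Fold change = 2^(−(-2.910)) = 2^2.910 = 7.5162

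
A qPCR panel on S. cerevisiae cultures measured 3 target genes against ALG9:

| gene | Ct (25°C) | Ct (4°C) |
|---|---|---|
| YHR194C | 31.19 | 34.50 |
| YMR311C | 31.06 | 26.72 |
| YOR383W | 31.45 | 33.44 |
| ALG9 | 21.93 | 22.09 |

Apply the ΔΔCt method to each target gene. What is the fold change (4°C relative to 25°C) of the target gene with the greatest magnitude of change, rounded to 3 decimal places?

22.627

YHR194C: ΔΔCt = (34.50−22.09) − (31.19−21.93) = 12.41 − 9.26 = 3.15; fold change = 2^-3.15 = 0.113
YMR311C: ΔΔCt = (26.72−22.09) − (31.06−21.93) = 4.63 − 9.13 = -4.50; fold change = 2^4.50 = 22.627
YOR383W: ΔΔCt = (33.44−22.09) − (31.45−21.93) = 11.35 − 9.52 = 1.83; fold change = 2^-1.83 = 0.281
YMR311C has the largest |ΔΔCt| = 4.50.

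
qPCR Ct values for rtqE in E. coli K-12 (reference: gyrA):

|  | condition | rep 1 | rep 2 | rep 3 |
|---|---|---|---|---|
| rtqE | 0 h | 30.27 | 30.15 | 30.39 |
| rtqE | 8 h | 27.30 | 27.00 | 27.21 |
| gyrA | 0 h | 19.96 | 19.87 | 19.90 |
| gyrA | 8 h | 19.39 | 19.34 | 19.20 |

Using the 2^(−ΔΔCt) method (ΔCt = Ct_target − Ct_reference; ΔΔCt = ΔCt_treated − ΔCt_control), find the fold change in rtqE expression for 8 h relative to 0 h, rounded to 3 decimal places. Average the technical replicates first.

5.657

Mean Ct: rtqE 0 h 30.270; rtqE 8 h 27.170; gyrA 0 h 19.910; gyrA 8 h 19.310
ΔCt(0 h) = 30.270 − 19.910 = 10.360
ΔCt(8 h) = 27.170 − 19.310 = 7.860
ΔΔCt = 7.860 − 10.360 = -2.500
Fold change = 2^(−(-2.500)) = 2^2.500 = 5.6569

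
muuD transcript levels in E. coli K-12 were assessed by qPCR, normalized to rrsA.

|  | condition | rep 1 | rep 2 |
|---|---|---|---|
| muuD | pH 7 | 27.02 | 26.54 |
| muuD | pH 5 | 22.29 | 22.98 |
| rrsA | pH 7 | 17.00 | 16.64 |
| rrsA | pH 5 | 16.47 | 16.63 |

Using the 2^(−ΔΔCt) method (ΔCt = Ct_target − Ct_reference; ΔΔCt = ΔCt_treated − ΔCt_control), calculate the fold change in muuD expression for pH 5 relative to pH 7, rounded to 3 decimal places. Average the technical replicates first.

Mean Ct: muuD pH 7 26.780; muuD pH 5 22.635; rrsA pH 7 16.820; rrsA pH 5 16.550
ΔCt(pH 7) = 26.780 − 16.820 = 9.960
ΔCt(pH 5) = 22.635 − 16.550 = 6.085
ΔΔCt = 6.085 − 9.960 = -3.875
Fold change = 2^(−(-3.875)) = 2^3.875 = 14.6721

14.672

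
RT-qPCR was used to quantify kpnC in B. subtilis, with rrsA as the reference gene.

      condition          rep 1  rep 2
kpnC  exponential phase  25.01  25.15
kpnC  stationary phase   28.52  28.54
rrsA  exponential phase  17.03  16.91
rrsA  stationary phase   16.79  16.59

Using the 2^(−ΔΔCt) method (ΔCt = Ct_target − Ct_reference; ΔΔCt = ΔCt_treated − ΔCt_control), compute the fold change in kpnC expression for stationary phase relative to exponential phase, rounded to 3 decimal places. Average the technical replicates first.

Mean Ct: kpnC exponential phase 25.080; kpnC stationary phase 28.530; rrsA exponential phase 16.970; rrsA stationary phase 16.690
ΔCt(exponential phase) = 25.080 − 16.970 = 8.110
ΔCt(stationary phase) = 28.530 − 16.690 = 11.840
ΔΔCt = 11.840 − 8.110 = 3.730
Fold change = 2^(−3.730) = 0.0754

0.075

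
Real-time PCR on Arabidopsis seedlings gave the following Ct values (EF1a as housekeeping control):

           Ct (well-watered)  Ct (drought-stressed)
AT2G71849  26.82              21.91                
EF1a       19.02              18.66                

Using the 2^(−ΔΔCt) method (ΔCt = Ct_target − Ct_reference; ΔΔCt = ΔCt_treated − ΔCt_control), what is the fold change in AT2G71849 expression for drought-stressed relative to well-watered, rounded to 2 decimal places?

23.43

ΔCt(well-watered) = 26.820 − 19.020 = 7.800
ΔCt(drought-stressed) = 21.910 − 18.660 = 3.250
ΔΔCt = 3.250 − 7.800 = -4.550
Fold change = 2^(−(-4.550)) = 2^4.550 = 23.425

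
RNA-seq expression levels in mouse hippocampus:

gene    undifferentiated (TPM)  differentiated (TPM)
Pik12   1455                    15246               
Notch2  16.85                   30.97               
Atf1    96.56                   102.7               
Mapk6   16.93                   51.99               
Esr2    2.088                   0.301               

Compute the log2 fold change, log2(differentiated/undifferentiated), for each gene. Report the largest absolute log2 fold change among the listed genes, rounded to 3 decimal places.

log2(15246/1455) = 3.389  (Pik12)
log2(30.97/16.85) = 0.878  (Notch2)
log2(102.7/96.56) = 0.089  (Atf1)
log2(51.99/16.93) = 1.619  (Mapk6)
log2(0.301/2.088) = -2.794  (Esr2)
The largest magnitude belongs to Pik12.

3.389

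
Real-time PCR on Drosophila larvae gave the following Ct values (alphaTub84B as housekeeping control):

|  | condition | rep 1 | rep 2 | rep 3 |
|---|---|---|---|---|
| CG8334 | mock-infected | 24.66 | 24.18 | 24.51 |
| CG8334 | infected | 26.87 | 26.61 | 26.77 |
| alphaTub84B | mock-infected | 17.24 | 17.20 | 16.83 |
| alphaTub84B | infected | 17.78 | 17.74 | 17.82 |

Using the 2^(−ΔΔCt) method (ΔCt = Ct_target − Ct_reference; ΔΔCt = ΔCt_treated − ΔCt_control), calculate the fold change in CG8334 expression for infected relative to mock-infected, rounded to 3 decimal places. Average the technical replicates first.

Mean Ct: CG8334 mock-infected 24.450; CG8334 infected 26.750; alphaTub84B mock-infected 17.090; alphaTub84B infected 17.780
ΔCt(mock-infected) = 24.450 − 17.090 = 7.360
ΔCt(infected) = 26.750 − 17.780 = 8.970
ΔΔCt = 8.970 − 7.360 = 1.610
Fold change = 2^(−1.610) = 0.3276

0.328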